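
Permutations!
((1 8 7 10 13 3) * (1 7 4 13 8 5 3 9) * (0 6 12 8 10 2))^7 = (0 1 12 3 4 2 9 6 5 8 7 13)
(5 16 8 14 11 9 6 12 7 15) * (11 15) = (5 16 8 14 15)(6 12 7 11 9) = [0, 1, 2, 3, 4, 16, 12, 11, 14, 6, 10, 9, 7, 13, 15, 5, 8]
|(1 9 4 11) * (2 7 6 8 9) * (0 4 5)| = |(0 4 11 1 2 7 6 8 9 5)| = 10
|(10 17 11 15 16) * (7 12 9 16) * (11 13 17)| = |(7 12 9 16 10 11 15)(13 17)| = 14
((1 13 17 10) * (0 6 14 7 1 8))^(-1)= (0 8 10 17 13 1 7 14 6)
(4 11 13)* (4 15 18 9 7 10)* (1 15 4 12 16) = (1 15 18 9 7 10 12 16)(4 11 13) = [0, 15, 2, 3, 11, 5, 6, 10, 8, 7, 12, 13, 16, 4, 14, 18, 1, 17, 9]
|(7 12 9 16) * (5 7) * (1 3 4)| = 15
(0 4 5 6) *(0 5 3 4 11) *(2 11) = [2, 1, 11, 4, 3, 6, 5, 7, 8, 9, 10, 0] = (0 2 11)(3 4)(5 6)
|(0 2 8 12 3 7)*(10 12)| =7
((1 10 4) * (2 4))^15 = (1 4 2 10)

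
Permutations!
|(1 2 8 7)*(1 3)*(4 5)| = 10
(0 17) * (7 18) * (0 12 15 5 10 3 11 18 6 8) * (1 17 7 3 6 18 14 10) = [7, 17, 2, 11, 4, 1, 8, 18, 0, 9, 6, 14, 15, 13, 10, 5, 16, 12, 3] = (0 7 18 3 11 14 10 6 8)(1 17 12 15 5)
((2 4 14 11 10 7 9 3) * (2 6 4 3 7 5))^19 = (2 4 10 3 14 5 6 11)(7 9)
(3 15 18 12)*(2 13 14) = [0, 1, 13, 15, 4, 5, 6, 7, 8, 9, 10, 11, 3, 14, 2, 18, 16, 17, 12] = (2 13 14)(3 15 18 12)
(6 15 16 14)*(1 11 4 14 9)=[0, 11, 2, 3, 14, 5, 15, 7, 8, 1, 10, 4, 12, 13, 6, 16, 9]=(1 11 4 14 6 15 16 9)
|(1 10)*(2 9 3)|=|(1 10)(2 9 3)|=6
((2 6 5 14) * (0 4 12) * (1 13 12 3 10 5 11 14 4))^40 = ((0 1 13 12)(2 6 11 14)(3 10 5 4))^40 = (14)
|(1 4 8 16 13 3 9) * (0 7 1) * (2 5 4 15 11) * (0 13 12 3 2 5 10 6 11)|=12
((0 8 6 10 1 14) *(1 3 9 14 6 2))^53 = ((0 8 2 1 6 10 3 9 14))^53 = (0 14 9 3 10 6 1 2 8)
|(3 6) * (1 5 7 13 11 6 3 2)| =7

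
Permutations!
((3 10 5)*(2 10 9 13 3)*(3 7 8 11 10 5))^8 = ((2 5)(3 9 13 7 8 11 10))^8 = (3 9 13 7 8 11 10)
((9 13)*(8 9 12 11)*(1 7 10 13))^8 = ((1 7 10 13 12 11 8 9))^8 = (13)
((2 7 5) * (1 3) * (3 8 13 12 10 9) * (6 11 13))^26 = (1 3 9 10 12 13 11 6 8)(2 5 7) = ((1 8 6 11 13 12 10 9 3)(2 7 5))^26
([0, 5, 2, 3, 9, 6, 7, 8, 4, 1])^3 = [0, 7, 2, 3, 5, 8, 4, 9, 1, 6]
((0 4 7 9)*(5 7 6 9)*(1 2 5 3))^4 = ((0 4 6 9)(1 2 5 7 3))^4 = (9)(1 3 7 5 2)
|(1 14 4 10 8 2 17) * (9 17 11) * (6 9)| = 10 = |(1 14 4 10 8 2 11 6 9 17)|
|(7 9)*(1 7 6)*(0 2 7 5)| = |(0 2 7 9 6 1 5)| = 7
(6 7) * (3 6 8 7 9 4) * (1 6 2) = (1 6 9 4 3 2)(7 8) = [0, 6, 1, 2, 3, 5, 9, 8, 7, 4]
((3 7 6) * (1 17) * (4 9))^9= (1 17)(4 9)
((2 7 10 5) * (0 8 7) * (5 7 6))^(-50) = (10) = ((0 8 6 5 2)(7 10))^(-50)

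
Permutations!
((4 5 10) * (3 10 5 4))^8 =(10)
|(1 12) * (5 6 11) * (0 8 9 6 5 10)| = 6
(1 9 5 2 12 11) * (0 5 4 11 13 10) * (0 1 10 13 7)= (13)(0 5 2 12 7)(1 9 4 11 10)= [5, 9, 12, 3, 11, 2, 6, 0, 8, 4, 1, 10, 7, 13]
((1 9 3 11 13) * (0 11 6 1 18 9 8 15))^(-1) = (0 15 8 1 6 3 9 18 13 11)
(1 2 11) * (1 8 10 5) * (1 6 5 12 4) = [0, 2, 11, 3, 1, 6, 5, 7, 10, 9, 12, 8, 4] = (1 2 11 8 10 12 4)(5 6)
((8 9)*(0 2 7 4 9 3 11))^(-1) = (0 11 3 8 9 4 7 2)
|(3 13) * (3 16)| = 3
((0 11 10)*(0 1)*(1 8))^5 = (11)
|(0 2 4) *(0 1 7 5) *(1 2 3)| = 10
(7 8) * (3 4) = (3 4)(7 8) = [0, 1, 2, 4, 3, 5, 6, 8, 7]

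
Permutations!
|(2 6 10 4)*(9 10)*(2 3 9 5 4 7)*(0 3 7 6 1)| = 10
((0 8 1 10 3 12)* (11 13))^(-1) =(0 12 3 10 1 8)(11 13)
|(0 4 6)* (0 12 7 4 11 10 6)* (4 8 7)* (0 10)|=4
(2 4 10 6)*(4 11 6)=(2 11 6)(4 10)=[0, 1, 11, 3, 10, 5, 2, 7, 8, 9, 4, 6]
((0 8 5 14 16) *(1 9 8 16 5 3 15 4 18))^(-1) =(0 16)(1 18 4 15 3 8 9)(5 14)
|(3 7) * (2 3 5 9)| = |(2 3 7 5 9)| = 5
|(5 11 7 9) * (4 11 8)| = 6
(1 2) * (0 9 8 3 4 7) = (0 9 8 3 4 7)(1 2) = [9, 2, 1, 4, 7, 5, 6, 0, 3, 8]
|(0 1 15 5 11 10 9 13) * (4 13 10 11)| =|(0 1 15 5 4 13)(9 10)| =6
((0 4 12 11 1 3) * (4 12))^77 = (0 11 3 12 1)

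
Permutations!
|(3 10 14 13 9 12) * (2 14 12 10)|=7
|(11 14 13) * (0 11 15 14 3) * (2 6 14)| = 15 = |(0 11 3)(2 6 14 13 15)|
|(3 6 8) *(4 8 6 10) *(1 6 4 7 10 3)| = |(1 6 4 8)(7 10)| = 4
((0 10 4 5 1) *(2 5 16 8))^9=((0 10 4 16 8 2 5 1))^9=(0 10 4 16 8 2 5 1)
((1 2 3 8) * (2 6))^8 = (1 3 6 8 2)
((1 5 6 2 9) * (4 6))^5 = (1 9 2 6 4 5)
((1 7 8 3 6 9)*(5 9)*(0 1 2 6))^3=(0 8 1 3 7)(2 9 5 6)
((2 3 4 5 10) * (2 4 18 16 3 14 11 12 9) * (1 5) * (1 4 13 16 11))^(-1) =(1 14 2 9 12 11 18 3 16 13 10 5)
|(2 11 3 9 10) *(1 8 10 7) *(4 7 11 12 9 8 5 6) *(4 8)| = |(1 5 6 8 10 2 12 9 11 3 4 7)| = 12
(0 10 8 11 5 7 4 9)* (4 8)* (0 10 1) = (0 1)(4 9 10)(5 7 8 11) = [1, 0, 2, 3, 9, 7, 6, 8, 11, 10, 4, 5]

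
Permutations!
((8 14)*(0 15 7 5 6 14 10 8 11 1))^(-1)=(0 1 11 14 6 5 7 15)(8 10)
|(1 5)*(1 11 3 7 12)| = 6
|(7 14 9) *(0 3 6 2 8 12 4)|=21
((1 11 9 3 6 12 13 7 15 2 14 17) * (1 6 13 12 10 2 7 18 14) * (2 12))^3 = ((1 11 9 3 13 18 14 17 6 10 12 2)(7 15))^3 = (1 3 14 10)(2 9 18 6)(7 15)(11 13 17 12)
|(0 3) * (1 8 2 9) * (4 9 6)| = |(0 3)(1 8 2 6 4 9)| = 6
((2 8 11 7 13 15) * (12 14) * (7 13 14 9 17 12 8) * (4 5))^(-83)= ((2 7 14 8 11 13 15)(4 5)(9 17 12))^(-83)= (2 7 14 8 11 13 15)(4 5)(9 17 12)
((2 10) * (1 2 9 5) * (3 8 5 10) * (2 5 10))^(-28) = ((1 5)(2 3 8 10 9))^(-28) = (2 8 9 3 10)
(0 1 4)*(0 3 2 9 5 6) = [1, 4, 9, 2, 3, 6, 0, 7, 8, 5] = (0 1 4 3 2 9 5 6)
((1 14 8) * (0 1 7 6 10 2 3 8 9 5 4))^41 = ((0 1 14 9 5 4)(2 3 8 7 6 10))^41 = (0 4 5 9 14 1)(2 10 6 7 8 3)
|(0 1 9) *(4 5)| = |(0 1 9)(4 5)| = 6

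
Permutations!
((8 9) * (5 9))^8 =((5 9 8))^8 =(5 8 9)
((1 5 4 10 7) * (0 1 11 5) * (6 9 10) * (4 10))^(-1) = (0 1)(4 9 6)(5 11 7 10)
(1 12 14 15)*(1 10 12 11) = (1 11)(10 12 14 15) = [0, 11, 2, 3, 4, 5, 6, 7, 8, 9, 12, 1, 14, 13, 15, 10]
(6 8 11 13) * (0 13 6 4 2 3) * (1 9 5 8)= (0 13 4 2 3)(1 9 5 8 11 6)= [13, 9, 3, 0, 2, 8, 1, 7, 11, 5, 10, 6, 12, 4]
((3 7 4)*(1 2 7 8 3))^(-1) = ((1 2 7 4)(3 8))^(-1) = (1 4 7 2)(3 8)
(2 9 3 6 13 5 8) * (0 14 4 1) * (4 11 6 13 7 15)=[14, 0, 9, 13, 1, 8, 7, 15, 2, 3, 10, 6, 12, 5, 11, 4]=(0 14 11 6 7 15 4 1)(2 9 3 13 5 8)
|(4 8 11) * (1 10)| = 6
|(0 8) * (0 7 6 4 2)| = 6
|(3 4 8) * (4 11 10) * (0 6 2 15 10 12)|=10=|(0 6 2 15 10 4 8 3 11 12)|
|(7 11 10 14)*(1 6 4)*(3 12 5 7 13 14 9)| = 42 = |(1 6 4)(3 12 5 7 11 10 9)(13 14)|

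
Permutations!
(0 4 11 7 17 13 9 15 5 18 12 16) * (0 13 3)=(0 4 11 7 17 3)(5 18 12 16 13 9 15)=[4, 1, 2, 0, 11, 18, 6, 17, 8, 15, 10, 7, 16, 9, 14, 5, 13, 3, 12]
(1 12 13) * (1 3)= (1 12 13 3)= [0, 12, 2, 1, 4, 5, 6, 7, 8, 9, 10, 11, 13, 3]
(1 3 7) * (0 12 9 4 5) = (0 12 9 4 5)(1 3 7) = [12, 3, 2, 7, 5, 0, 6, 1, 8, 4, 10, 11, 9]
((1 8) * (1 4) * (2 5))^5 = (1 4 8)(2 5) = ((1 8 4)(2 5))^5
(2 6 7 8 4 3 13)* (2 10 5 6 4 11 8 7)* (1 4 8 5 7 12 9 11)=(1 4 3 13 10 7 12 9 11 5 6 2 8)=[0, 4, 8, 13, 3, 6, 2, 12, 1, 11, 7, 5, 9, 10]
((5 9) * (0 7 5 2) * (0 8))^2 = ((0 7 5 9 2 8))^2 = (0 5 2)(7 9 8)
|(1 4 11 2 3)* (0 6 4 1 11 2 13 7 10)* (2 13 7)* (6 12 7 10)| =10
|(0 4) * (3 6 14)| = |(0 4)(3 6 14)| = 6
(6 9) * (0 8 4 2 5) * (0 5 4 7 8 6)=(0 6 9)(2 4)(7 8)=[6, 1, 4, 3, 2, 5, 9, 8, 7, 0]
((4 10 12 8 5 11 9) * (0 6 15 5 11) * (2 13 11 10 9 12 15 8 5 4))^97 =((0 6 8 10 15 4 9 2 13 11 12 5))^97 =(0 6 8 10 15 4 9 2 13 11 12 5)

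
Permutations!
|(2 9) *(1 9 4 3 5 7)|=|(1 9 2 4 3 5 7)|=7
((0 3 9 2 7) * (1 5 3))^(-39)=(0 3 7 5 2 1 9)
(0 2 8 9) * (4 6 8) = (0 2 4 6 8 9) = [2, 1, 4, 3, 6, 5, 8, 7, 9, 0]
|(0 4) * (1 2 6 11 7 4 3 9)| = |(0 3 9 1 2 6 11 7 4)| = 9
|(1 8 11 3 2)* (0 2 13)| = |(0 2 1 8 11 3 13)| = 7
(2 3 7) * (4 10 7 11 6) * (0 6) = [6, 1, 3, 11, 10, 5, 4, 2, 8, 9, 7, 0] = (0 6 4 10 7 2 3 11)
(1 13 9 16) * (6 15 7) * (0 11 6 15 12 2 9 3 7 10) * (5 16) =(0 11 6 12 2 9 5 16 1 13 3 7 15 10) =[11, 13, 9, 7, 4, 16, 12, 15, 8, 5, 0, 6, 2, 3, 14, 10, 1]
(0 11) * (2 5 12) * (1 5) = (0 11)(1 5 12 2) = [11, 5, 1, 3, 4, 12, 6, 7, 8, 9, 10, 0, 2]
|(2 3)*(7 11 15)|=6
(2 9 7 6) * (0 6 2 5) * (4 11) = (0 6 5)(2 9 7)(4 11) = [6, 1, 9, 3, 11, 0, 5, 2, 8, 7, 10, 4]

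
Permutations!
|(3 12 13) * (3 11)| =4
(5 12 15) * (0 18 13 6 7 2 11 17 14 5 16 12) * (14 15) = (0 18 13 6 7 2 11 17 15 16 12 14 5) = [18, 1, 11, 3, 4, 0, 7, 2, 8, 9, 10, 17, 14, 6, 5, 16, 12, 15, 13]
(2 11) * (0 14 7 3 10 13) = (0 14 7 3 10 13)(2 11) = [14, 1, 11, 10, 4, 5, 6, 3, 8, 9, 13, 2, 12, 0, 7]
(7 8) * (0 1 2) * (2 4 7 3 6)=(0 1 4 7 8 3 6 2)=[1, 4, 0, 6, 7, 5, 2, 8, 3]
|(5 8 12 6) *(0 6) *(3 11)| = 10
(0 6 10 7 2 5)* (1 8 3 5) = (0 6 10 7 2 1 8 3 5) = [6, 8, 1, 5, 4, 0, 10, 2, 3, 9, 7]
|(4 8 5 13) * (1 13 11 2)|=|(1 13 4 8 5 11 2)|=7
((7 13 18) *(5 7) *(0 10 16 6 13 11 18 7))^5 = ((0 10 16 6 13 7 11 18 5))^5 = (0 7 10 11 16 18 6 5 13)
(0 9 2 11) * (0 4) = [9, 1, 11, 3, 0, 5, 6, 7, 8, 2, 10, 4] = (0 9 2 11 4)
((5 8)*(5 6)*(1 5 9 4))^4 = ((1 5 8 6 9 4))^4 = (1 9 8)(4 6 5)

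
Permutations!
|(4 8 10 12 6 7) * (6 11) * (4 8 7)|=7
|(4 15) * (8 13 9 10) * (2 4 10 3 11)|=9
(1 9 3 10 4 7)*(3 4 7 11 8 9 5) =(1 5 3 10 7)(4 11 8 9) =[0, 5, 2, 10, 11, 3, 6, 1, 9, 4, 7, 8]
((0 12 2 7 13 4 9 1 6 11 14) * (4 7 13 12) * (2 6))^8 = ((0 4 9 1 2 13 7 12 6 11 14))^8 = (0 6 13 9 14 12 2 4 11 7 1)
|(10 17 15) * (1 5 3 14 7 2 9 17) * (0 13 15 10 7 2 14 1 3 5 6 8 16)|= |(0 13 15 7 14 2 9 17 10 3 1 6 8 16)|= 14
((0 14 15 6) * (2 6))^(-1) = (0 6 2 15 14)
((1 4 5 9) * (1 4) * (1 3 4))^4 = ((1 3 4 5 9))^4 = (1 9 5 4 3)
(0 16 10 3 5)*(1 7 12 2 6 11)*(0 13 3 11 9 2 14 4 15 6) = (0 16 10 11 1 7 12 14 4 15 6 9 2)(3 5 13) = [16, 7, 0, 5, 15, 13, 9, 12, 8, 2, 11, 1, 14, 3, 4, 6, 10]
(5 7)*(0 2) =(0 2)(5 7) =[2, 1, 0, 3, 4, 7, 6, 5]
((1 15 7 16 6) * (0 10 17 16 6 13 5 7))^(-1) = ((0 10 17 16 13 5 7 6 1 15))^(-1) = (0 15 1 6 7 5 13 16 17 10)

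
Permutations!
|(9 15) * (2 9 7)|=4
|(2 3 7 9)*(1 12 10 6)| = |(1 12 10 6)(2 3 7 9)| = 4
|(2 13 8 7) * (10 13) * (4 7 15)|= 7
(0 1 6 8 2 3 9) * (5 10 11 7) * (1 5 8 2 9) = (0 5 10 11 7 8 9)(1 6 2 3) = [5, 6, 3, 1, 4, 10, 2, 8, 9, 0, 11, 7]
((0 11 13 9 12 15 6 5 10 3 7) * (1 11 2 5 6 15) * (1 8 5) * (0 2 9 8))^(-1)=(15)(0 12 9)(1 2 7 3 10 5 8 13 11)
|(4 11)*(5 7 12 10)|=4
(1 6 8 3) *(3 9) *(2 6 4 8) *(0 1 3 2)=(0 1 4 8 9 2 6)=[1, 4, 6, 3, 8, 5, 0, 7, 9, 2]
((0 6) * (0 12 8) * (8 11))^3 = (0 11 6 8 12)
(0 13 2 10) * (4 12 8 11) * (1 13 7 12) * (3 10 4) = (0 7 12 8 11 3 10)(1 13 2 4) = [7, 13, 4, 10, 1, 5, 6, 12, 11, 9, 0, 3, 8, 2]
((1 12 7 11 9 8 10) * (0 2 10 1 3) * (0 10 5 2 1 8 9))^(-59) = ((0 1 12 7 11)(2 5)(3 10))^(-59) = (0 1 12 7 11)(2 5)(3 10)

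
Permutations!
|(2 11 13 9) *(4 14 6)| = 12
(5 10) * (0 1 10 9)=[1, 10, 2, 3, 4, 9, 6, 7, 8, 0, 5]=(0 1 10 5 9)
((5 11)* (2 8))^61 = (2 8)(5 11)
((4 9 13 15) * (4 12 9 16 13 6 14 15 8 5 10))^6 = (16)(6 14 15 12 9)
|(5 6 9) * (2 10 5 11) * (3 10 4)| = 8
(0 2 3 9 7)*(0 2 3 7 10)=[3, 1, 7, 9, 4, 5, 6, 2, 8, 10, 0]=(0 3 9 10)(2 7)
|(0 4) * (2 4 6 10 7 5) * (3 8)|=|(0 6 10 7 5 2 4)(3 8)|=14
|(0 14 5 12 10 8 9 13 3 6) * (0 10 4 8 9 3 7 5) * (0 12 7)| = 10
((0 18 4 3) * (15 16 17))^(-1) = ((0 18 4 3)(15 16 17))^(-1) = (0 3 4 18)(15 17 16)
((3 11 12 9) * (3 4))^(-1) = (3 4 9 12 11)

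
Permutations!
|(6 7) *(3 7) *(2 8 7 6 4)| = |(2 8 7 4)(3 6)| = 4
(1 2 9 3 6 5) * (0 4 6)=(0 4 6 5 1 2 9 3)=[4, 2, 9, 0, 6, 1, 5, 7, 8, 3]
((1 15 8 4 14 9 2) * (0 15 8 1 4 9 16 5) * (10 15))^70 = (0 8 14 10 9 16 15 2 5 1 4)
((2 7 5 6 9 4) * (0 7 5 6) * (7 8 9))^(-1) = (0 5 2 4 9 8)(6 7)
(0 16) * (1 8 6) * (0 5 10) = [16, 8, 2, 3, 4, 10, 1, 7, 6, 9, 0, 11, 12, 13, 14, 15, 5] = (0 16 5 10)(1 8 6)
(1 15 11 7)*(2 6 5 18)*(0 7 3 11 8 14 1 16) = (0 7 16)(1 15 8 14)(2 6 5 18)(3 11) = [7, 15, 6, 11, 4, 18, 5, 16, 14, 9, 10, 3, 12, 13, 1, 8, 0, 17, 2]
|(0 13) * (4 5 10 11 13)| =|(0 4 5 10 11 13)| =6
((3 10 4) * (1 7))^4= (3 10 4)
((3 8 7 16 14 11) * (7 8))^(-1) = (3 11 14 16 7)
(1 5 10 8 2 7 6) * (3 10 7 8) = (1 5 7 6)(2 8)(3 10) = [0, 5, 8, 10, 4, 7, 1, 6, 2, 9, 3]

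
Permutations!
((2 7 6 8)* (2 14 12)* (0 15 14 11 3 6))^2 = ((0 15 14 12 2 7)(3 6 8 11))^2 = (0 14 2)(3 8)(6 11)(7 15 12)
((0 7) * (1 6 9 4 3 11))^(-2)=((0 7)(1 6 9 4 3 11))^(-2)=(1 3 9)(4 6 11)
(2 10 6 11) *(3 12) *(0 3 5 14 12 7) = [3, 1, 10, 7, 4, 14, 11, 0, 8, 9, 6, 2, 5, 13, 12] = (0 3 7)(2 10 6 11)(5 14 12)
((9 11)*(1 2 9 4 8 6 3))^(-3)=((1 2 9 11 4 8 6 3))^(-3)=(1 8 9 3 4 2 6 11)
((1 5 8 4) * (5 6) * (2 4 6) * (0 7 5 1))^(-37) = ((0 7 5 8 6 1 2 4))^(-37) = (0 8 2 7 6 4 5 1)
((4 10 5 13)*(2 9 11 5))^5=(2 4 5 9 10 13 11)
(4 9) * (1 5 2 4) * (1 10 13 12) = (1 5 2 4 9 10 13 12) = [0, 5, 4, 3, 9, 2, 6, 7, 8, 10, 13, 11, 1, 12]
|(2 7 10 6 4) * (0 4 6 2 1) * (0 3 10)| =7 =|(0 4 1 3 10 2 7)|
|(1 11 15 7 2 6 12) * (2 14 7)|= |(1 11 15 2 6 12)(7 14)|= 6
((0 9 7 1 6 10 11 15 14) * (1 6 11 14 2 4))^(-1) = ((0 9 7 6 10 14)(1 11 15 2 4))^(-1) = (0 14 10 6 7 9)(1 4 2 15 11)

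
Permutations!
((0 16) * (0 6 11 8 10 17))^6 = ((0 16 6 11 8 10 17))^6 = (0 17 10 8 11 6 16)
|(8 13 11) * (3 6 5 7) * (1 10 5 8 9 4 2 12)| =|(1 10 5 7 3 6 8 13 11 9 4 2 12)| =13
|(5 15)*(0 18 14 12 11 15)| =7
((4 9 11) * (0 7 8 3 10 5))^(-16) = (0 8 10)(3 5 7)(4 11 9)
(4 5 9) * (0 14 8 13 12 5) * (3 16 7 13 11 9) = (0 14 8 11 9 4)(3 16 7 13 12 5) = [14, 1, 2, 16, 0, 3, 6, 13, 11, 4, 10, 9, 5, 12, 8, 15, 7]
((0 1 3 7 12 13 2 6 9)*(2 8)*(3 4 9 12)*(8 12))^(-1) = (0 9 4 1)(2 8 6)(3 7)(12 13)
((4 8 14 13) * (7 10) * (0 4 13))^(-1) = (0 14 8 4)(7 10)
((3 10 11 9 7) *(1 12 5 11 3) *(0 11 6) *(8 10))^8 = ((0 11 9 7 1 12 5 6)(3 8 10))^8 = (12)(3 10 8)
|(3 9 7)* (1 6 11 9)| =|(1 6 11 9 7 3)| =6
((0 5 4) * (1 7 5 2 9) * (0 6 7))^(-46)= ((0 2 9 1)(4 6 7 5))^(-46)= (0 9)(1 2)(4 7)(5 6)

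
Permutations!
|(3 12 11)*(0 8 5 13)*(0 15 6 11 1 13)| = |(0 8 5)(1 13 15 6 11 3 12)| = 21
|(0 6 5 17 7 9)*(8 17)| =|(0 6 5 8 17 7 9)| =7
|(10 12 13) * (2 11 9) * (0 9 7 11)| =6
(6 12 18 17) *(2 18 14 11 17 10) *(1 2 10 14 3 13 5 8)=(1 2 18 14 11 17 6 12 3 13 5 8)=[0, 2, 18, 13, 4, 8, 12, 7, 1, 9, 10, 17, 3, 5, 11, 15, 16, 6, 14]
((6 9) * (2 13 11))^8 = ((2 13 11)(6 9))^8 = (2 11 13)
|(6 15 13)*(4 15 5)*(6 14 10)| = 7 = |(4 15 13 14 10 6 5)|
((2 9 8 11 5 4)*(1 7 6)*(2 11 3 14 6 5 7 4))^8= (1 3 2 11 6 8 5 4 14 9 7)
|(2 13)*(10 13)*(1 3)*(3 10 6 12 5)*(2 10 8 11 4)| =18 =|(1 8 11 4 2 6 12 5 3)(10 13)|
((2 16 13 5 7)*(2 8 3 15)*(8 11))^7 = ((2 16 13 5 7 11 8 3 15))^7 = (2 3 11 5 16 15 8 7 13)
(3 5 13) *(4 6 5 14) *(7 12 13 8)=(3 14 4 6 5 8 7 12 13)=[0, 1, 2, 14, 6, 8, 5, 12, 7, 9, 10, 11, 13, 3, 4]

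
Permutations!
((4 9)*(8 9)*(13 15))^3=((4 8 9)(13 15))^3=(13 15)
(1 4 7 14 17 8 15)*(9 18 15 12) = (1 4 7 14 17 8 12 9 18 15) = [0, 4, 2, 3, 7, 5, 6, 14, 12, 18, 10, 11, 9, 13, 17, 1, 16, 8, 15]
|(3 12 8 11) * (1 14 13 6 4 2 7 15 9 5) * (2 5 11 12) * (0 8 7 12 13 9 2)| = 44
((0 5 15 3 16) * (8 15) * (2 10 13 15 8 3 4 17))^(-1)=((0 5 3 16)(2 10 13 15 4 17))^(-1)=(0 16 3 5)(2 17 4 15 13 10)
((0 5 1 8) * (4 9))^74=(9)(0 1)(5 8)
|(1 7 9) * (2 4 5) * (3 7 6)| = 15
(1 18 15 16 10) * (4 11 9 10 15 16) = (1 18 16 15 4 11 9 10) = [0, 18, 2, 3, 11, 5, 6, 7, 8, 10, 1, 9, 12, 13, 14, 4, 15, 17, 16]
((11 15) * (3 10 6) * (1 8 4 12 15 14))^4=((1 8 4 12 15 11 14)(3 10 6))^4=(1 15 8 11 4 14 12)(3 10 6)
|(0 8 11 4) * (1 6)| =|(0 8 11 4)(1 6)| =4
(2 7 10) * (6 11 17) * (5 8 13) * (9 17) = (2 7 10)(5 8 13)(6 11 9 17) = [0, 1, 7, 3, 4, 8, 11, 10, 13, 17, 2, 9, 12, 5, 14, 15, 16, 6]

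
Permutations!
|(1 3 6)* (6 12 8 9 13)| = 7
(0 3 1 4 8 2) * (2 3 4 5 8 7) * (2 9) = (0 4 7 9 2)(1 5 8 3) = [4, 5, 0, 1, 7, 8, 6, 9, 3, 2]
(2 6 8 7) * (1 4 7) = (1 4 7 2 6 8) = [0, 4, 6, 3, 7, 5, 8, 2, 1]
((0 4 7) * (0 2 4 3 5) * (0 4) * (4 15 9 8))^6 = ((0 3 5 15 9 8 4 7 2))^6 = (0 4 15)(2 8 5)(3 7 9)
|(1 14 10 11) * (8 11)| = |(1 14 10 8 11)| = 5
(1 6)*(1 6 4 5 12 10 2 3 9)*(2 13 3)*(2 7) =[0, 4, 7, 9, 5, 12, 6, 2, 8, 1, 13, 11, 10, 3] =(1 4 5 12 10 13 3 9)(2 7)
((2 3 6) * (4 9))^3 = ((2 3 6)(4 9))^3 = (4 9)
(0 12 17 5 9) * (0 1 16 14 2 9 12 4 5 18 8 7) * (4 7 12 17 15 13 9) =(0 7)(1 16 14 2 4 5 17 18 8 12 15 13 9) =[7, 16, 4, 3, 5, 17, 6, 0, 12, 1, 10, 11, 15, 9, 2, 13, 14, 18, 8]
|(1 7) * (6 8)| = 2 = |(1 7)(6 8)|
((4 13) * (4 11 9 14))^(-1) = ((4 13 11 9 14))^(-1) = (4 14 9 11 13)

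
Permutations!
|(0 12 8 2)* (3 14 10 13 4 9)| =12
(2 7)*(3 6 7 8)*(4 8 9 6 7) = (2 9 6 4 8 3 7) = [0, 1, 9, 7, 8, 5, 4, 2, 3, 6]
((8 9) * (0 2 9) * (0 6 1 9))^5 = (0 2)(1 9 8 6) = ((0 2)(1 9 8 6))^5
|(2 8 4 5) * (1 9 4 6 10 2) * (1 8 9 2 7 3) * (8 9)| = 21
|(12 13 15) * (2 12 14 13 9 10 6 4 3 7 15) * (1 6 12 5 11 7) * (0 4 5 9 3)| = 26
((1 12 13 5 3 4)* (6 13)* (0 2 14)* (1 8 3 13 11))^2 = (0 14 2)(1 6)(3 8 4)(11 12)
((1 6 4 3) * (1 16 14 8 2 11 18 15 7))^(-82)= ((1 6 4 3 16 14 8 2 11 18 15 7))^(-82)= (1 4 16 8 11 15)(2 18 7 6 3 14)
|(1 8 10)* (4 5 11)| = 3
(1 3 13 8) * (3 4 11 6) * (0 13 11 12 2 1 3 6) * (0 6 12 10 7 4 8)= (0 13)(1 8 3 11 6 12 2)(4 10 7)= [13, 8, 1, 11, 10, 5, 12, 4, 3, 9, 7, 6, 2, 0]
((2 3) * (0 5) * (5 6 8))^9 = (0 6 8 5)(2 3)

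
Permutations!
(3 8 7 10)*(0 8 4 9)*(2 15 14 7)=(0 8 2 15 14 7 10 3 4 9)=[8, 1, 15, 4, 9, 5, 6, 10, 2, 0, 3, 11, 12, 13, 7, 14]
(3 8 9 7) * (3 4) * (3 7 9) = (9)(3 8)(4 7) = [0, 1, 2, 8, 7, 5, 6, 4, 3, 9]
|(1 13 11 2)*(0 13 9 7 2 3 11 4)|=|(0 13 4)(1 9 7 2)(3 11)|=12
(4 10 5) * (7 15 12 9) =(4 10 5)(7 15 12 9) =[0, 1, 2, 3, 10, 4, 6, 15, 8, 7, 5, 11, 9, 13, 14, 12]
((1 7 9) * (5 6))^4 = ((1 7 9)(5 6))^4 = (1 7 9)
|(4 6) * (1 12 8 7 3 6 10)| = 8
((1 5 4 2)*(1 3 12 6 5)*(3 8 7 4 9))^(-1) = (2 4 7 8)(3 9 5 6 12)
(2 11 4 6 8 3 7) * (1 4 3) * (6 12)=[0, 4, 11, 7, 12, 5, 8, 2, 1, 9, 10, 3, 6]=(1 4 12 6 8)(2 11 3 7)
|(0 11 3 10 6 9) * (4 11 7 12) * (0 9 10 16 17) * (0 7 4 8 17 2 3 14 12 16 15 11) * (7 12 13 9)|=18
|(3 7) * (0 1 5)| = |(0 1 5)(3 7)| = 6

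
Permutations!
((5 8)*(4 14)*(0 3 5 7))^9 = (0 7 8 5 3)(4 14)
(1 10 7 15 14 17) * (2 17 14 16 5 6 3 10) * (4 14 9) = [0, 2, 17, 10, 14, 6, 3, 15, 8, 4, 7, 11, 12, 13, 9, 16, 5, 1] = (1 2 17)(3 10 7 15 16 5 6)(4 14 9)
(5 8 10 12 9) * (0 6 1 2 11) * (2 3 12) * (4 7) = (0 6 1 3 12 9 5 8 10 2 11)(4 7) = [6, 3, 11, 12, 7, 8, 1, 4, 10, 5, 2, 0, 9]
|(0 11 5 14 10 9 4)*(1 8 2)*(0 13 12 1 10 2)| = 12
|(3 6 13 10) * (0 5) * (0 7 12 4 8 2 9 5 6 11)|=|(0 6 13 10 3 11)(2 9 5 7 12 4 8)|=42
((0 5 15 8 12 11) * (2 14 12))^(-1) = (0 11 12 14 2 8 15 5)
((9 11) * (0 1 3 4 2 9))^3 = (0 4 11 3 9 1 2)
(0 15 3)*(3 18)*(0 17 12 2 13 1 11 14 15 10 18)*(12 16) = (0 10 18 3 17 16 12 2 13 1 11 14 15) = [10, 11, 13, 17, 4, 5, 6, 7, 8, 9, 18, 14, 2, 1, 15, 0, 12, 16, 3]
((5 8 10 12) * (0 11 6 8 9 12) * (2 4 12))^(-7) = ((0 11 6 8 10)(2 4 12 5 9))^(-7) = (0 8 11 10 6)(2 5 4 9 12)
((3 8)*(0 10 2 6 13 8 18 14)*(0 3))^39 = (18)(0 6)(2 8)(10 13)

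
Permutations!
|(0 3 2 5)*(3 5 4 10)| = |(0 5)(2 4 10 3)| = 4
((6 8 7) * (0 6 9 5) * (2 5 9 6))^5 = (9)(0 5 2)(6 7 8)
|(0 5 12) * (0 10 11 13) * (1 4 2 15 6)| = 30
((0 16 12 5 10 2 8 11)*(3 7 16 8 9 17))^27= (17)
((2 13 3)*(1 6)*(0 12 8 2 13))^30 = (13)(0 8)(2 12)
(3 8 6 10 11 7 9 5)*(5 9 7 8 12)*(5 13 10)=(3 12 13 10 11 8 6 5)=[0, 1, 2, 12, 4, 3, 5, 7, 6, 9, 11, 8, 13, 10]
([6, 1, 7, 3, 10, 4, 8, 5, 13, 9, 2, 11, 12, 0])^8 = [0, 1, 4, 3, 7, 2, 6, 10, 8, 9, 5, 11, 12, 13]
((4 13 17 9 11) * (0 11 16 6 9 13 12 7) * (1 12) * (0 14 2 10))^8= (17)(0 10 2 14 7 12 1 4 11)(6 16 9)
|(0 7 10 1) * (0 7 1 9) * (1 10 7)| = 3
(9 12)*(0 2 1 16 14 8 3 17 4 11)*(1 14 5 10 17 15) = [2, 16, 14, 15, 11, 10, 6, 7, 3, 12, 17, 0, 9, 13, 8, 1, 5, 4] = (0 2 14 8 3 15 1 16 5 10 17 4 11)(9 12)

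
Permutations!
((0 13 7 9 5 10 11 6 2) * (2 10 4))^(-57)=((0 13 7 9 5 4 2)(6 10 11))^(-57)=(0 2 4 5 9 7 13)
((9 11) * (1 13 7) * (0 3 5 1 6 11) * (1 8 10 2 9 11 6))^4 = ((0 3 5 8 10 2 9)(1 13 7))^4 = (0 10 3 2 5 9 8)(1 13 7)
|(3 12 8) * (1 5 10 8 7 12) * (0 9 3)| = |(0 9 3 1 5 10 8)(7 12)| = 14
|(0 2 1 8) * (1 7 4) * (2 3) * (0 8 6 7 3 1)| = |(8)(0 1 6 7 4)(2 3)| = 10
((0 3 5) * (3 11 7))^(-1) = (0 5 3 7 11)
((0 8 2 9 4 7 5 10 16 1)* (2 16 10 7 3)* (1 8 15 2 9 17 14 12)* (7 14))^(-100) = (0 1 12 14 5 7 17 2 15)(3 4 9)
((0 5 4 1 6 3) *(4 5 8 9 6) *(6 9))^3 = ((9)(0 8 6 3)(1 4))^3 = (9)(0 3 6 8)(1 4)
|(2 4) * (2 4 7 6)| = 3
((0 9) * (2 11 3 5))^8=(11)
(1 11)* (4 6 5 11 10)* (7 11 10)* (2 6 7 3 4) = (1 3 4 7 11)(2 6 5 10) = [0, 3, 6, 4, 7, 10, 5, 11, 8, 9, 2, 1]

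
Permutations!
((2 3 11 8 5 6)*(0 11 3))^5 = (0 2 6 5 8 11)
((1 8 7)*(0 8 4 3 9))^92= ((0 8 7 1 4 3 9))^92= (0 8 7 1 4 3 9)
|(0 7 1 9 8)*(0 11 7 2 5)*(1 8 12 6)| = |(0 2 5)(1 9 12 6)(7 8 11)| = 12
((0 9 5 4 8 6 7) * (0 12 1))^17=(0 1 12 7 6 8 4 5 9)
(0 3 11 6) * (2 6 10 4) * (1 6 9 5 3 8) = (0 8 1 6)(2 9 5 3 11 10 4) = [8, 6, 9, 11, 2, 3, 0, 7, 1, 5, 4, 10]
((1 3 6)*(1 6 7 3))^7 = ((3 7))^7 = (3 7)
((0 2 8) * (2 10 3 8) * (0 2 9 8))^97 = (0 10 3)(2 9 8)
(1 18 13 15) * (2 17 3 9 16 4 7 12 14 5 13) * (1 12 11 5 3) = [0, 18, 17, 9, 7, 13, 6, 11, 8, 16, 10, 5, 14, 15, 3, 12, 4, 1, 2] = (1 18 2 17)(3 9 16 4 7 11 5 13 15 12 14)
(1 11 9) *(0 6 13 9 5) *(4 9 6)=(0 4 9 1 11 5)(6 13)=[4, 11, 2, 3, 9, 0, 13, 7, 8, 1, 10, 5, 12, 6]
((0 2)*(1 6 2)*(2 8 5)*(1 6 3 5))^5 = (0 5 1 6 2 3 8)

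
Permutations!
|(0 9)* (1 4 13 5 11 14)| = |(0 9)(1 4 13 5 11 14)| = 6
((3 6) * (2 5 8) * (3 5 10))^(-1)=((2 10 3 6 5 8))^(-1)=(2 8 5 6 3 10)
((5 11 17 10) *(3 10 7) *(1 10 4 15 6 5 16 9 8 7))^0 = (17)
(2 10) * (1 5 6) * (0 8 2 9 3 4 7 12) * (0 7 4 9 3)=[8, 5, 10, 9, 4, 6, 1, 12, 2, 0, 3, 11, 7]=(0 8 2 10 3 9)(1 5 6)(7 12)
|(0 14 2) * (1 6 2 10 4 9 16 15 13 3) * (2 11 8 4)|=20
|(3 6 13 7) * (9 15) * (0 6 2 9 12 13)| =|(0 6)(2 9 15 12 13 7 3)| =14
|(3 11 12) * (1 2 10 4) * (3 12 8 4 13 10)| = 6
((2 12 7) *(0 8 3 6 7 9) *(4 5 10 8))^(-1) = (0 9 12 2 7 6 3 8 10 5 4)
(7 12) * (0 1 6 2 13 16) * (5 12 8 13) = [1, 6, 5, 3, 4, 12, 2, 8, 13, 9, 10, 11, 7, 16, 14, 15, 0] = (0 1 6 2 5 12 7 8 13 16)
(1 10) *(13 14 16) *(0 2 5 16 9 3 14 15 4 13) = (0 2 5 16)(1 10)(3 14 9)(4 13 15) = [2, 10, 5, 14, 13, 16, 6, 7, 8, 3, 1, 11, 12, 15, 9, 4, 0]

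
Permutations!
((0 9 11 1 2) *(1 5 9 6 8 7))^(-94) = ((0 6 8 7 1 2)(5 9 11))^(-94) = (0 8 1)(2 6 7)(5 11 9)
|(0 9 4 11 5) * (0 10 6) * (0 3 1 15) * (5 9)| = 21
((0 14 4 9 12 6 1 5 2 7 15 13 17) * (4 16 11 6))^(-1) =((0 14 16 11 6 1 5 2 7 15 13 17)(4 9 12))^(-1) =(0 17 13 15 7 2 5 1 6 11 16 14)(4 12 9)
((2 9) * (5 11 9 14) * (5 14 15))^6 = ((2 15 5 11 9))^6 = (2 15 5 11 9)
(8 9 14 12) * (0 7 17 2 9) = (0 7 17 2 9 14 12 8) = [7, 1, 9, 3, 4, 5, 6, 17, 0, 14, 10, 11, 8, 13, 12, 15, 16, 2]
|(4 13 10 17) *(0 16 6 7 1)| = 20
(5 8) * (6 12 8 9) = (5 9 6 12 8) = [0, 1, 2, 3, 4, 9, 12, 7, 5, 6, 10, 11, 8]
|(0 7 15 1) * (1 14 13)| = 6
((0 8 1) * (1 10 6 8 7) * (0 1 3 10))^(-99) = (0 10)(3 8)(6 7)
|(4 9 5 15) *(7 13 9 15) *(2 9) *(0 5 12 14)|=8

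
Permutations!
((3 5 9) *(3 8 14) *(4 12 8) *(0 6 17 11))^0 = (17)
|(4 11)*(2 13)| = 2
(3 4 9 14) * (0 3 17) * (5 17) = (0 3 4 9 14 5 17) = [3, 1, 2, 4, 9, 17, 6, 7, 8, 14, 10, 11, 12, 13, 5, 15, 16, 0]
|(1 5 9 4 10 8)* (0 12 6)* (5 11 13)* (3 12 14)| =|(0 14 3 12 6)(1 11 13 5 9 4 10 8)| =40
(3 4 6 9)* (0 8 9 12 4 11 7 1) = (0 8 9 3 11 7 1)(4 6 12) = [8, 0, 2, 11, 6, 5, 12, 1, 9, 3, 10, 7, 4]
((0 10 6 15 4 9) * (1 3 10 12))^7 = ((0 12 1 3 10 6 15 4 9))^7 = (0 4 6 3 12 9 15 10 1)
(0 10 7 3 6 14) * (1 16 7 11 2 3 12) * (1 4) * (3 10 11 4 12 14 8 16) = [11, 3, 10, 6, 1, 5, 8, 14, 16, 9, 4, 2, 12, 13, 0, 15, 7] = (0 11 2 10 4 1 3 6 8 16 7 14)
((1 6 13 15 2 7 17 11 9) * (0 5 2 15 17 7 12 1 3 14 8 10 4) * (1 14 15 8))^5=(0 1 9 4 14 11 10 12 17 8 2 13 15 5 6 3)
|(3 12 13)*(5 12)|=|(3 5 12 13)|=4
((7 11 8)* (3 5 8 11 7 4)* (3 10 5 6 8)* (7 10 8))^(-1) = (11)(3 5 10 7 6)(4 8)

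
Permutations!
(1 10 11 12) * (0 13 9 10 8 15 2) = [13, 8, 0, 3, 4, 5, 6, 7, 15, 10, 11, 12, 1, 9, 14, 2] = (0 13 9 10 11 12 1 8 15 2)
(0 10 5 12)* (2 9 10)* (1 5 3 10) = (0 2 9 1 5 12)(3 10) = [2, 5, 9, 10, 4, 12, 6, 7, 8, 1, 3, 11, 0]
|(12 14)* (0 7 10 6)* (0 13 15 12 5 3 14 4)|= 24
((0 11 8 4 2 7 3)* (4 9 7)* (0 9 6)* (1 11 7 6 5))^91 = ((0 7 3 9 6)(1 11 8 5)(2 4))^91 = (0 7 3 9 6)(1 5 8 11)(2 4)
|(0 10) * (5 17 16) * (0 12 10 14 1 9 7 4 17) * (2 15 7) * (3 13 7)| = 26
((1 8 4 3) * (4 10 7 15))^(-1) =(1 3 4 15 7 10 8) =((1 8 10 7 15 4 3))^(-1)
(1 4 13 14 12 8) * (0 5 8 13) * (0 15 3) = [5, 4, 2, 0, 15, 8, 6, 7, 1, 9, 10, 11, 13, 14, 12, 3] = (0 5 8 1 4 15 3)(12 13 14)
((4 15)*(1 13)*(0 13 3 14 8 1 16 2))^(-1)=(0 2 16 13)(1 8 14 3)(4 15)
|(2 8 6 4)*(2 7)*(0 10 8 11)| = |(0 10 8 6 4 7 2 11)| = 8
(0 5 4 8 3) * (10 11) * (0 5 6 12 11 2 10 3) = (0 6 12 11 3 5 4 8)(2 10) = [6, 1, 10, 5, 8, 4, 12, 7, 0, 9, 2, 3, 11]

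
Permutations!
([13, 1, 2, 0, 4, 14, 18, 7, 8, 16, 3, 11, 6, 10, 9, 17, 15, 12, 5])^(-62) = (0 10)(3 13)(5 14 9 16 15 17 12 6 18)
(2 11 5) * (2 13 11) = (5 13 11) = [0, 1, 2, 3, 4, 13, 6, 7, 8, 9, 10, 5, 12, 11]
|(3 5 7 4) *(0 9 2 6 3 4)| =7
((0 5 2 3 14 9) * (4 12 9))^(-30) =((0 5 2 3 14 4 12 9))^(-30) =(0 2 14 12)(3 4 9 5)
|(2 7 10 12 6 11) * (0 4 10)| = |(0 4 10 12 6 11 2 7)| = 8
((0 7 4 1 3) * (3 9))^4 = (0 9 4)(1 7 3)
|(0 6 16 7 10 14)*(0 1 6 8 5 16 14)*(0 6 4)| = 10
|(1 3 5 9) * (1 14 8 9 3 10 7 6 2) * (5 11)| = |(1 10 7 6 2)(3 11 5)(8 9 14)| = 15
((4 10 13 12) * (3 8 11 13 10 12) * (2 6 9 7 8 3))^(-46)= ((2 6 9 7 8 11 13)(4 12))^(-46)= (2 7 13 9 11 6 8)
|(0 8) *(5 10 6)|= 6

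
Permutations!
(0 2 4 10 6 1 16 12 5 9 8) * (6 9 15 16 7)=(0 2 4 10 9 8)(1 7 6)(5 15 16 12)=[2, 7, 4, 3, 10, 15, 1, 6, 0, 8, 9, 11, 5, 13, 14, 16, 12]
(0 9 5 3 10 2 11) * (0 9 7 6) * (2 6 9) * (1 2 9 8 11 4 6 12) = (0 7 8 11 9 5 3 10 12 1 2 4 6) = [7, 2, 4, 10, 6, 3, 0, 8, 11, 5, 12, 9, 1]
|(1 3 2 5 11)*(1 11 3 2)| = |(11)(1 2 5 3)| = 4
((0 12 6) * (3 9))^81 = ((0 12 6)(3 9))^81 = (12)(3 9)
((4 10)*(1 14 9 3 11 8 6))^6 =((1 14 9 3 11 8 6)(4 10))^6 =(1 6 8 11 3 9 14)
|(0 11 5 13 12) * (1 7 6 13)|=8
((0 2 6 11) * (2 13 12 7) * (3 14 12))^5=((0 13 3 14 12 7 2 6 11))^5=(0 7 13 2 3 6 14 11 12)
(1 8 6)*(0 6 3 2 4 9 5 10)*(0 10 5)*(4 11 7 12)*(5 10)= (0 6 1 8 3 2 11 7 12 4 9)(5 10)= [6, 8, 11, 2, 9, 10, 1, 12, 3, 0, 5, 7, 4]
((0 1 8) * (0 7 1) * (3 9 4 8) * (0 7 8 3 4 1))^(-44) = ((0 7)(1 4 3 9))^(-44) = (9)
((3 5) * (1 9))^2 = (9)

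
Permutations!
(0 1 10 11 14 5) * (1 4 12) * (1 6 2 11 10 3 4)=(0 1 3 4 12 6 2 11 14 5)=[1, 3, 11, 4, 12, 0, 2, 7, 8, 9, 10, 14, 6, 13, 5]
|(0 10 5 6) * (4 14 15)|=|(0 10 5 6)(4 14 15)|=12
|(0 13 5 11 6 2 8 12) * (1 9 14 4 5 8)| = 8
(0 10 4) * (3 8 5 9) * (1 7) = (0 10 4)(1 7)(3 8 5 9) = [10, 7, 2, 8, 0, 9, 6, 1, 5, 3, 4]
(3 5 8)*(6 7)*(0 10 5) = (0 10 5 8 3)(6 7) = [10, 1, 2, 0, 4, 8, 7, 6, 3, 9, 5]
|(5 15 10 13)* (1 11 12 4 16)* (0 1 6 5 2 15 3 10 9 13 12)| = 84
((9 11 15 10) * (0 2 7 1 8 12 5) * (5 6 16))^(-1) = ((0 2 7 1 8 12 6 16 5)(9 11 15 10))^(-1) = (0 5 16 6 12 8 1 7 2)(9 10 15 11)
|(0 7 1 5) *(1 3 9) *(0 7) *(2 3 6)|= 7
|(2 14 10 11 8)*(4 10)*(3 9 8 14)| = |(2 3 9 8)(4 10 11 14)| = 4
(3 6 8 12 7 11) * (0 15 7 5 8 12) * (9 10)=(0 15 7 11 3 6 12 5 8)(9 10)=[15, 1, 2, 6, 4, 8, 12, 11, 0, 10, 9, 3, 5, 13, 14, 7]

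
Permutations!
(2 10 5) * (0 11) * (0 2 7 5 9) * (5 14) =(0 11 2 10 9)(5 7 14) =[11, 1, 10, 3, 4, 7, 6, 14, 8, 0, 9, 2, 12, 13, 5]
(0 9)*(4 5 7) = [9, 1, 2, 3, 5, 7, 6, 4, 8, 0] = (0 9)(4 5 7)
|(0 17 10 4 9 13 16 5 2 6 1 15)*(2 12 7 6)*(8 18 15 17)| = |(0 8 18 15)(1 17 10 4 9 13 16 5 12 7 6)| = 44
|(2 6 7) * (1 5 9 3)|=|(1 5 9 3)(2 6 7)|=12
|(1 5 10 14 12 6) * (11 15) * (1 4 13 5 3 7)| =|(1 3 7)(4 13 5 10 14 12 6)(11 15)| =42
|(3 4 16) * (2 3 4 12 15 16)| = 6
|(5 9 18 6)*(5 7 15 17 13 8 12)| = |(5 9 18 6 7 15 17 13 8 12)| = 10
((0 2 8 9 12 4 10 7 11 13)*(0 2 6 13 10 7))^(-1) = (0 10 11 7 4 12 9 8 2 13 6)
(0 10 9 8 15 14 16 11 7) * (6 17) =(0 10 9 8 15 14 16 11 7)(6 17) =[10, 1, 2, 3, 4, 5, 17, 0, 15, 8, 9, 7, 12, 13, 16, 14, 11, 6]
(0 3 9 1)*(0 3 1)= [1, 3, 2, 9, 4, 5, 6, 7, 8, 0]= (0 1 3 9)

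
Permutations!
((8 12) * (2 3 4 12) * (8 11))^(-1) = ((2 3 4 12 11 8))^(-1) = (2 8 11 12 4 3)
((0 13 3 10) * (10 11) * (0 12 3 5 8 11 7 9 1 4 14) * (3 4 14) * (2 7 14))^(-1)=(0 14 3 4 12 10 11 8 5 13)(1 9 7 2)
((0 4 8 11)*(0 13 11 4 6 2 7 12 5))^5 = ((0 6 2 7 12 5)(4 8)(11 13))^5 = (0 5 12 7 2 6)(4 8)(11 13)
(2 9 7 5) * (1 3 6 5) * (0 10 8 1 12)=(0 10 8 1 3 6 5 2 9 7 12)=[10, 3, 9, 6, 4, 2, 5, 12, 1, 7, 8, 11, 0]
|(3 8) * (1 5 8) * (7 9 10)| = 12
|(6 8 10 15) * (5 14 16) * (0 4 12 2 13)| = |(0 4 12 2 13)(5 14 16)(6 8 10 15)| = 60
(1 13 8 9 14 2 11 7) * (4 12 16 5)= (1 13 8 9 14 2 11 7)(4 12 16 5)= [0, 13, 11, 3, 12, 4, 6, 1, 9, 14, 10, 7, 16, 8, 2, 15, 5]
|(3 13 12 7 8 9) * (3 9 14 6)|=|(3 13 12 7 8 14 6)|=7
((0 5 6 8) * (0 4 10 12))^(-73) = (0 4 5 10 6 12 8)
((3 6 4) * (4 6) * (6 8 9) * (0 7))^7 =(0 7)(3 4)(6 8 9)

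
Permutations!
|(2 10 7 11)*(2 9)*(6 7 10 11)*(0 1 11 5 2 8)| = 10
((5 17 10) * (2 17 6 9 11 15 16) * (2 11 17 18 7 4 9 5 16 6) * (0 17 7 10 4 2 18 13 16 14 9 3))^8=(2 10 15)(5 16 9)(6 13 14)(7 18 11)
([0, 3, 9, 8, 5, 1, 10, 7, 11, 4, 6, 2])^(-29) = [0, 11, 5, 2, 3, 8, 10, 7, 9, 1, 6, 4]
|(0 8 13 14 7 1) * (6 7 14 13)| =5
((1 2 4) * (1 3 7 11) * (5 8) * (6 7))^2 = (1 4 6 11 2 3 7)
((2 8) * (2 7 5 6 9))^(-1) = (2 9 6 5 7 8)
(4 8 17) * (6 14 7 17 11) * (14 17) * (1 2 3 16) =(1 2 3 16)(4 8 11 6 17)(7 14) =[0, 2, 3, 16, 8, 5, 17, 14, 11, 9, 10, 6, 12, 13, 7, 15, 1, 4]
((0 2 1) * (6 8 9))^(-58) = (0 1 2)(6 9 8)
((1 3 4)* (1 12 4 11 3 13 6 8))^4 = (13)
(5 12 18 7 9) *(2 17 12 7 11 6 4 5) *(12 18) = (2 17 18 11 6 4 5 7 9) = [0, 1, 17, 3, 5, 7, 4, 9, 8, 2, 10, 6, 12, 13, 14, 15, 16, 18, 11]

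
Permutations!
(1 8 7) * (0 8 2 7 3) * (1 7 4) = (0 8 3)(1 2 4) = [8, 2, 4, 0, 1, 5, 6, 7, 3]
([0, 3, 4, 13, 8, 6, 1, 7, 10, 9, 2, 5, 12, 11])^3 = [0, 11, 10, 5, 2, 3, 13, 7, 4, 9, 8, 1, 12, 6]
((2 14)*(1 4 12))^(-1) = (1 12 4)(2 14) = ((1 4 12)(2 14))^(-1)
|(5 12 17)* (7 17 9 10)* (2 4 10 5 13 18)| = |(2 4 10 7 17 13 18)(5 12 9)| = 21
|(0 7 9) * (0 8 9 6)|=6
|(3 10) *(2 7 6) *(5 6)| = |(2 7 5 6)(3 10)| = 4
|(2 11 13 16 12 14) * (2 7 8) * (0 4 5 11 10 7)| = |(0 4 5 11 13 16 12 14)(2 10 7 8)| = 8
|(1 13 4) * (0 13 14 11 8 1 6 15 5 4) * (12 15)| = |(0 13)(1 14 11 8)(4 6 12 15 5)| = 20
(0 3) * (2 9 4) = (0 3)(2 9 4) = [3, 1, 9, 0, 2, 5, 6, 7, 8, 4]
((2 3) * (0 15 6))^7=((0 15 6)(2 3))^7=(0 15 6)(2 3)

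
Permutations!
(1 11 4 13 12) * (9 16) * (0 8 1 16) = [8, 11, 2, 3, 13, 5, 6, 7, 1, 0, 10, 4, 16, 12, 14, 15, 9] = (0 8 1 11 4 13 12 16 9)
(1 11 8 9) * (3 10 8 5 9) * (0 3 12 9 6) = [3, 11, 2, 10, 4, 6, 0, 7, 12, 1, 8, 5, 9] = (0 3 10 8 12 9 1 11 5 6)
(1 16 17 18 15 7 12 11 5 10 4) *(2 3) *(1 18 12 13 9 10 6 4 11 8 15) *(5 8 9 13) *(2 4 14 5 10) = (1 16 17 12 9 2 3 4 18)(5 6 14)(7 10 11 8 15) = [0, 16, 3, 4, 18, 6, 14, 10, 15, 2, 11, 8, 9, 13, 5, 7, 17, 12, 1]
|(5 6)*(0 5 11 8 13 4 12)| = |(0 5 6 11 8 13 4 12)| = 8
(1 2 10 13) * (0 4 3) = (0 4 3)(1 2 10 13) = [4, 2, 10, 0, 3, 5, 6, 7, 8, 9, 13, 11, 12, 1]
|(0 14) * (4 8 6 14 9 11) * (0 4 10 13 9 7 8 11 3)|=11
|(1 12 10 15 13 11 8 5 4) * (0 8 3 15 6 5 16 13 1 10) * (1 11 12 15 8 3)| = 12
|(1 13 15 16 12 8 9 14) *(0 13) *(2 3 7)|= 9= |(0 13 15 16 12 8 9 14 1)(2 3 7)|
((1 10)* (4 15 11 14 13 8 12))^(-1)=(1 10)(4 12 8 13 14 11 15)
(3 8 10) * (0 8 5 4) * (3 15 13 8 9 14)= (0 9 14 3 5 4)(8 10 15 13)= [9, 1, 2, 5, 0, 4, 6, 7, 10, 14, 15, 11, 12, 8, 3, 13]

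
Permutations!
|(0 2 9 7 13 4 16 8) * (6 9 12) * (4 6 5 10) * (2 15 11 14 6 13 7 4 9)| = |(0 15 11 14 6 2 12 5 10 9 4 16 8)| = 13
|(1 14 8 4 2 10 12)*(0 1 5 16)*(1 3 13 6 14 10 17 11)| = |(0 3 13 6 14 8 4 2 17 11 1 10 12 5 16)| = 15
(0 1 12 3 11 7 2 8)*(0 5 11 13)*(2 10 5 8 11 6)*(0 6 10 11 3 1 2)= (0 2 3 13 6)(1 12)(5 10)(7 11)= [2, 12, 3, 13, 4, 10, 0, 11, 8, 9, 5, 7, 1, 6]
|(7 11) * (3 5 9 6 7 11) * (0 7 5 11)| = |(0 7 3 11)(5 9 6)| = 12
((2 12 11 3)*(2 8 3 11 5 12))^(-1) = ((3 8)(5 12))^(-1) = (3 8)(5 12)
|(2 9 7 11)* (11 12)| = 5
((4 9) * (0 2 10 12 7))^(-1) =(0 7 12 10 2)(4 9)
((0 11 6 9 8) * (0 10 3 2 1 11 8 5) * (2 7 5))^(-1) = ((0 8 10 3 7 5)(1 11 6 9 2))^(-1) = (0 5 7 3 10 8)(1 2 9 6 11)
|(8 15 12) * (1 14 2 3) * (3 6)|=|(1 14 2 6 3)(8 15 12)|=15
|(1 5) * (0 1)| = 3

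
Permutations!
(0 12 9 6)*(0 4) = (0 12 9 6 4) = [12, 1, 2, 3, 0, 5, 4, 7, 8, 6, 10, 11, 9]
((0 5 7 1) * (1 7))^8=(7)(0 1 5)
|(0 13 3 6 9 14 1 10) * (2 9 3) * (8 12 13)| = 18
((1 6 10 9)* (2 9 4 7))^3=((1 6 10 4 7 2 9))^3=(1 4 9 10 2 6 7)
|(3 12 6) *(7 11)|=6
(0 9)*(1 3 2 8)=[9, 3, 8, 2, 4, 5, 6, 7, 1, 0]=(0 9)(1 3 2 8)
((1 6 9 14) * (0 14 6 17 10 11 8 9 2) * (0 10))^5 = ((0 14 1 17)(2 10 11 8 9 6))^5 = (0 14 1 17)(2 6 9 8 11 10)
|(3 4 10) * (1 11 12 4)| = 6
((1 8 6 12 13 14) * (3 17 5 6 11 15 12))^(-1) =(1 14 13 12 15 11 8)(3 6 5 17)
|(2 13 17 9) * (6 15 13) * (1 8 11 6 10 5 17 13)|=|(1 8 11 6 15)(2 10 5 17 9)|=5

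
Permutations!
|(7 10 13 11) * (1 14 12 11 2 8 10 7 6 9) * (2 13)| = |(1 14 12 11 6 9)(2 8 10)| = 6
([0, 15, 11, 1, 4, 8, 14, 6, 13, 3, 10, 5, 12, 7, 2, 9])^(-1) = (1 3 9 15)(2 14 6 7 13 8 5 11)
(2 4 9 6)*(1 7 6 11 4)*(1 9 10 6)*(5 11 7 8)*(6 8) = (1 6 2 9 7)(4 10 8 5 11) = [0, 6, 9, 3, 10, 11, 2, 1, 5, 7, 8, 4]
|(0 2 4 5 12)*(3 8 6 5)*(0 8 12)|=8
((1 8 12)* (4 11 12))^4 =(1 12 11 4 8)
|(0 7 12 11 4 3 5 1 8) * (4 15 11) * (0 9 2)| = 10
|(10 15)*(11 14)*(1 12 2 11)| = 10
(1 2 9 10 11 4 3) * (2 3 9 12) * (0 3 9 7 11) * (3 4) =(0 4 7 11 3 1 9 10)(2 12) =[4, 9, 12, 1, 7, 5, 6, 11, 8, 10, 0, 3, 2]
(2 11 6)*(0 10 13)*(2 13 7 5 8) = (0 10 7 5 8 2 11 6 13) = [10, 1, 11, 3, 4, 8, 13, 5, 2, 9, 7, 6, 12, 0]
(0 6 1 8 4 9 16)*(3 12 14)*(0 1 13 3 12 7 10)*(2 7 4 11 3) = [6, 8, 7, 4, 9, 5, 13, 10, 11, 16, 0, 3, 14, 2, 12, 15, 1] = (0 6 13 2 7 10)(1 8 11 3 4 9 16)(12 14)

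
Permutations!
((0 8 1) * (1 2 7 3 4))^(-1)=((0 8 2 7 3 4 1))^(-1)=(0 1 4 3 7 2 8)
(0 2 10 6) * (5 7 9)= (0 2 10 6)(5 7 9)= [2, 1, 10, 3, 4, 7, 0, 9, 8, 5, 6]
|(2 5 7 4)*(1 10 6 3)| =|(1 10 6 3)(2 5 7 4)| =4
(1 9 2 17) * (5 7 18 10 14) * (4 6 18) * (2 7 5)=(1 9 7 4 6 18 10 14 2 17)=[0, 9, 17, 3, 6, 5, 18, 4, 8, 7, 14, 11, 12, 13, 2, 15, 16, 1, 10]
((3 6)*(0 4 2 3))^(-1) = (0 6 3 2 4)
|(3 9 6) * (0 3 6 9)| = 2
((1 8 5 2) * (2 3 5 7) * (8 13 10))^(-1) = ((1 13 10 8 7 2)(3 5))^(-1) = (1 2 7 8 10 13)(3 5)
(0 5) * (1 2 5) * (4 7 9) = (0 1 2 5)(4 7 9) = [1, 2, 5, 3, 7, 0, 6, 9, 8, 4]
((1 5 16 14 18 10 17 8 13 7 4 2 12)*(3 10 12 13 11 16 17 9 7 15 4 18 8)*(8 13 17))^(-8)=(1 2 5 17 8 3 11 10 16 9 14 7 13 18 15 12 4)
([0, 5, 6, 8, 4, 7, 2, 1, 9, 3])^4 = (1 5 7)(3 8 9)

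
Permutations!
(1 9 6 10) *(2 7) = (1 9 6 10)(2 7) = [0, 9, 7, 3, 4, 5, 10, 2, 8, 6, 1]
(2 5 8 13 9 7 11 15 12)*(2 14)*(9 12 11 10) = (2 5 8 13 12 14)(7 10 9)(11 15) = [0, 1, 5, 3, 4, 8, 6, 10, 13, 7, 9, 15, 14, 12, 2, 11]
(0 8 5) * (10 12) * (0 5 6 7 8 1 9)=[1, 9, 2, 3, 4, 5, 7, 8, 6, 0, 12, 11, 10]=(0 1 9)(6 7 8)(10 12)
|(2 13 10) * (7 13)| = 4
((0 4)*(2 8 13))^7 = (0 4)(2 8 13)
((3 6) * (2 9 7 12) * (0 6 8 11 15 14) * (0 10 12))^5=(0 15 9 8 12 6 14 7 11 2 3 10)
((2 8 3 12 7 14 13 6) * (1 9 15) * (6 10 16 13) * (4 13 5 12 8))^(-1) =(1 15 9)(2 6 14 7 12 5 16 10 13 4)(3 8)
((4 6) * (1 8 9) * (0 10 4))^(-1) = (0 6 4 10)(1 9 8) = ((0 10 4 6)(1 8 9))^(-1)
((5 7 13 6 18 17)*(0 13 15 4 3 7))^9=(0 18)(3 7 15 4)(5 6)(13 17)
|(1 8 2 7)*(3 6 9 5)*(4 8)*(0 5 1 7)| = 9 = |(0 5 3 6 9 1 4 8 2)|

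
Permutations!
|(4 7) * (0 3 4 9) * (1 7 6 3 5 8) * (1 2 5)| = 12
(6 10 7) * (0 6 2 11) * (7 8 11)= (0 6 10 8 11)(2 7)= [6, 1, 7, 3, 4, 5, 10, 2, 11, 9, 8, 0]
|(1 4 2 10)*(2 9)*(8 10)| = |(1 4 9 2 8 10)| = 6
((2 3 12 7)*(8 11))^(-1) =(2 7 12 3)(8 11)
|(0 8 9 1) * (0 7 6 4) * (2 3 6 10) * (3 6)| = |(0 8 9 1 7 10 2 6 4)| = 9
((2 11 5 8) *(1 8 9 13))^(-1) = (1 13 9 5 11 2 8)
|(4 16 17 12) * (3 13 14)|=|(3 13 14)(4 16 17 12)|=12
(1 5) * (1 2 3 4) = (1 5 2 3 4) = [0, 5, 3, 4, 1, 2]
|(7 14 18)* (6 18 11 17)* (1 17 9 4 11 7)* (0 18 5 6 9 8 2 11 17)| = 6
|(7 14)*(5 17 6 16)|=4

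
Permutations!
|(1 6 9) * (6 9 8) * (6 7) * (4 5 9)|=12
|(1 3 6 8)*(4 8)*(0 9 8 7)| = 8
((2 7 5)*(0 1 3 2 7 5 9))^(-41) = ((0 1 3 2 5 7 9))^(-41) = (0 1 3 2 5 7 9)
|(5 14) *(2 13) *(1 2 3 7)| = 10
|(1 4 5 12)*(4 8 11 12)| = |(1 8 11 12)(4 5)| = 4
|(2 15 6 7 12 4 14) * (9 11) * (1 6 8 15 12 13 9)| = |(1 6 7 13 9 11)(2 12 4 14)(8 15)| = 12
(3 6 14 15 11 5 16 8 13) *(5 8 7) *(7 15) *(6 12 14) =(3 12 14 7 5 16 15 11 8 13) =[0, 1, 2, 12, 4, 16, 6, 5, 13, 9, 10, 8, 14, 3, 7, 11, 15]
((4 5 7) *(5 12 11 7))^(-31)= (4 12 11 7)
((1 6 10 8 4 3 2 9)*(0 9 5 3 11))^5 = ((0 9 1 6 10 8 4 11)(2 5 3))^5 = (0 8 1 11 10 9 4 6)(2 3 5)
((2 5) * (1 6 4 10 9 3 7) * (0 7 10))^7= (0 1 4 7 6)(2 5)(3 10 9)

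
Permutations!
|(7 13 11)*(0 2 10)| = 3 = |(0 2 10)(7 13 11)|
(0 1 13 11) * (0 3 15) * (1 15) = (0 15)(1 13 11 3) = [15, 13, 2, 1, 4, 5, 6, 7, 8, 9, 10, 3, 12, 11, 14, 0]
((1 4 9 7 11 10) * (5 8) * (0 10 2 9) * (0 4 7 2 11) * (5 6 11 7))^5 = (0 6 1 7 8 10 11 5)(2 9)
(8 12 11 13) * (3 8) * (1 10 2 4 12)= (1 10 2 4 12 11 13 3 8)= [0, 10, 4, 8, 12, 5, 6, 7, 1, 9, 2, 13, 11, 3]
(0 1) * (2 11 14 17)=(0 1)(2 11 14 17)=[1, 0, 11, 3, 4, 5, 6, 7, 8, 9, 10, 14, 12, 13, 17, 15, 16, 2]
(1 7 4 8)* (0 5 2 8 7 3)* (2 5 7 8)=(0 7 4 8 1 3)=[7, 3, 2, 0, 8, 5, 6, 4, 1]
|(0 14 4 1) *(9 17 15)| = 12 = |(0 14 4 1)(9 17 15)|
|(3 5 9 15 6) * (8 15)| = 6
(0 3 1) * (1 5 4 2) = (0 3 5 4 2 1) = [3, 0, 1, 5, 2, 4]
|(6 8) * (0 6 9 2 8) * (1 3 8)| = 10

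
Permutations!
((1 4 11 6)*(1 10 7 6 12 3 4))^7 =((3 4 11 12)(6 10 7))^7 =(3 12 11 4)(6 10 7)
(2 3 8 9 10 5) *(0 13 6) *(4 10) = (0 13 6)(2 3 8 9 4 10 5) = [13, 1, 3, 8, 10, 2, 0, 7, 9, 4, 5, 11, 12, 6]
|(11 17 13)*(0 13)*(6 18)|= 4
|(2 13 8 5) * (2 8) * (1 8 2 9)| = |(1 8 5 2 13 9)| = 6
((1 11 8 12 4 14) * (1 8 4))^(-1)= ((1 11 4 14 8 12))^(-1)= (1 12 8 14 4 11)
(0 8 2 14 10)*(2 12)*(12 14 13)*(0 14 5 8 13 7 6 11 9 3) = (0 13 12 2 7 6 11 9 3)(5 8)(10 14) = [13, 1, 7, 0, 4, 8, 11, 6, 5, 3, 14, 9, 2, 12, 10]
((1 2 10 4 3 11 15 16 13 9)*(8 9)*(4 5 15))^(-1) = (1 9 8 13 16 15 5 10 2)(3 4 11)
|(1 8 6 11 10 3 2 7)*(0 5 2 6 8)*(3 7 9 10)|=21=|(0 5 2 9 10 7 1)(3 6 11)|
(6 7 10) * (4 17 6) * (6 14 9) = [0, 1, 2, 3, 17, 5, 7, 10, 8, 6, 4, 11, 12, 13, 9, 15, 16, 14] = (4 17 14 9 6 7 10)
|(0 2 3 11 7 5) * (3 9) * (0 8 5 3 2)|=6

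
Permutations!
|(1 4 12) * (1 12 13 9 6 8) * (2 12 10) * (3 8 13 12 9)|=10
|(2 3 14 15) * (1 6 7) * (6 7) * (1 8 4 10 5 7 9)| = 20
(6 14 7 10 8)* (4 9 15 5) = (4 9 15 5)(6 14 7 10 8) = [0, 1, 2, 3, 9, 4, 14, 10, 6, 15, 8, 11, 12, 13, 7, 5]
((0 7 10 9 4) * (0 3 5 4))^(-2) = (0 10)(3 5 4)(7 9)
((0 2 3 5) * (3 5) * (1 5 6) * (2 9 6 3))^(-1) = (0 5 1 6 9)(2 3)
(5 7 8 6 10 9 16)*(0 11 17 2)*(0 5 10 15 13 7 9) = (0 11 17 2 5 9 16 10)(6 15 13 7 8) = [11, 1, 5, 3, 4, 9, 15, 8, 6, 16, 0, 17, 12, 7, 14, 13, 10, 2]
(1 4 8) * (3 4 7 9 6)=(1 7 9 6 3 4 8)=[0, 7, 2, 4, 8, 5, 3, 9, 1, 6]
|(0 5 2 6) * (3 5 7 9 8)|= |(0 7 9 8 3 5 2 6)|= 8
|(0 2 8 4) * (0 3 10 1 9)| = 8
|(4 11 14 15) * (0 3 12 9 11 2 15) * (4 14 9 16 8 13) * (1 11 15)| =13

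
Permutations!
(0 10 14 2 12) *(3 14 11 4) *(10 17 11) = (0 17 11 4 3 14 2 12) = [17, 1, 12, 14, 3, 5, 6, 7, 8, 9, 10, 4, 0, 13, 2, 15, 16, 11]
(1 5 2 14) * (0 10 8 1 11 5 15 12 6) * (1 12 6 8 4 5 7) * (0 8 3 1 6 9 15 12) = (0 10 4 5 2 14 11 7 6 8)(1 12 3)(9 15) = [10, 12, 14, 1, 5, 2, 8, 6, 0, 15, 4, 7, 3, 13, 11, 9]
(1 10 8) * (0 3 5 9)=[3, 10, 2, 5, 4, 9, 6, 7, 1, 0, 8]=(0 3 5 9)(1 10 8)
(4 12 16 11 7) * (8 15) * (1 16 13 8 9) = (1 16 11 7 4 12 13 8 15 9) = [0, 16, 2, 3, 12, 5, 6, 4, 15, 1, 10, 7, 13, 8, 14, 9, 11]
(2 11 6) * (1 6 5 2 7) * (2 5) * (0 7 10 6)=(0 7 1)(2 11)(6 10)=[7, 0, 11, 3, 4, 5, 10, 1, 8, 9, 6, 2]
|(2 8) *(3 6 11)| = 6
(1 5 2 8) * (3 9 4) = (1 5 2 8)(3 9 4) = [0, 5, 8, 9, 3, 2, 6, 7, 1, 4]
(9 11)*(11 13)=[0, 1, 2, 3, 4, 5, 6, 7, 8, 13, 10, 9, 12, 11]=(9 13 11)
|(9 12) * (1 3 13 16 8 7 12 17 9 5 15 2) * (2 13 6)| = 28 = |(1 3 6 2)(5 15 13 16 8 7 12)(9 17)|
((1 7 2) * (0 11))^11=(0 11)(1 2 7)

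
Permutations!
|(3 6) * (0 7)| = 2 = |(0 7)(3 6)|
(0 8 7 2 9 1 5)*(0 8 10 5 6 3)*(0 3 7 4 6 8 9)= (0 10 5 9 1 8 4 6 7 2)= [10, 8, 0, 3, 6, 9, 7, 2, 4, 1, 5]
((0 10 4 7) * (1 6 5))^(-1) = (0 7 4 10)(1 5 6) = ((0 10 4 7)(1 6 5))^(-1)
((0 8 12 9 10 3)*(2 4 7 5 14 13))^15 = (0 9)(2 5)(3 12)(4 14)(7 13)(8 10) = ((0 8 12 9 10 3)(2 4 7 5 14 13))^15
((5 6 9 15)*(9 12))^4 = ((5 6 12 9 15))^4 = (5 15 9 12 6)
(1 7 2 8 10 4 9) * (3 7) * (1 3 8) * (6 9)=(1 8 10 4 6 9 3 7 2)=[0, 8, 1, 7, 6, 5, 9, 2, 10, 3, 4]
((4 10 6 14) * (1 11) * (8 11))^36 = (14)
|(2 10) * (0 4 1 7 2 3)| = 7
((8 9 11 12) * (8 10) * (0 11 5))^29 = (0 11 12 10 8 9 5)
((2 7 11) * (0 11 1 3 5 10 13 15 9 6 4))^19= ((0 11 2 7 1 3 5 10 13 15 9 6 4))^19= (0 5 4 3 6 1 9 7 15 2 13 11 10)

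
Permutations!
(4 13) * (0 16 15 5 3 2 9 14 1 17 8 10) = (0 16 15 5 3 2 9 14 1 17 8 10)(4 13) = [16, 17, 9, 2, 13, 3, 6, 7, 10, 14, 0, 11, 12, 4, 1, 5, 15, 8]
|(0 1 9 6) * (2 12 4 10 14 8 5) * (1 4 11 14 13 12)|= 13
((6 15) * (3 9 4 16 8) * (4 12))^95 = ((3 9 12 4 16 8)(6 15))^95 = (3 8 16 4 12 9)(6 15)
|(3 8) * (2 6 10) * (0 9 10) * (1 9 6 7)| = 10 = |(0 6)(1 9 10 2 7)(3 8)|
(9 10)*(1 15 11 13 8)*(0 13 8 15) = (0 13 15 11 8 1)(9 10) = [13, 0, 2, 3, 4, 5, 6, 7, 1, 10, 9, 8, 12, 15, 14, 11]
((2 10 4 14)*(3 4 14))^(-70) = ((2 10 14)(3 4))^(-70) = (2 14 10)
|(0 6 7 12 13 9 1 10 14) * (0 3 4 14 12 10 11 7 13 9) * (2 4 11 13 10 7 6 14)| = 10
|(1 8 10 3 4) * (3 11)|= |(1 8 10 11 3 4)|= 6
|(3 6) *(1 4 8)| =|(1 4 8)(3 6)| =6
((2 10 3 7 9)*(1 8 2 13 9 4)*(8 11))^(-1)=((1 11 8 2 10 3 7 4)(9 13))^(-1)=(1 4 7 3 10 2 8 11)(9 13)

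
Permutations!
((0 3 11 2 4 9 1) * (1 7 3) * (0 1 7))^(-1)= (0 9 4 2 11 3 7)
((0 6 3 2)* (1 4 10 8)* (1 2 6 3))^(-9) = ((0 3 6 1 4 10 8 2))^(-9) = (0 2 8 10 4 1 6 3)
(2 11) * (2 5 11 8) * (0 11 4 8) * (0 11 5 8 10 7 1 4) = (0 5)(1 4 10 7)(2 11 8) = [5, 4, 11, 3, 10, 0, 6, 1, 2, 9, 7, 8]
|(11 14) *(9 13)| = 2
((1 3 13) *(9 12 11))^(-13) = (1 13 3)(9 11 12)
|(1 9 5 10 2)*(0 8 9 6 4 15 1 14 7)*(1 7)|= |(0 8 9 5 10 2 14 1 6 4 15 7)|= 12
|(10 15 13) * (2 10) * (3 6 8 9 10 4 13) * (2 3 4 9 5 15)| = |(2 9 10)(3 6 8 5 15 4 13)| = 21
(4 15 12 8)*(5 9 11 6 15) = [0, 1, 2, 3, 5, 9, 15, 7, 4, 11, 10, 6, 8, 13, 14, 12] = (4 5 9 11 6 15 12 8)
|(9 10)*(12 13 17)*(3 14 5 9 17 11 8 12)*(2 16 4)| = |(2 16 4)(3 14 5 9 10 17)(8 12 13 11)| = 12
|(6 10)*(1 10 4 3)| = 5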